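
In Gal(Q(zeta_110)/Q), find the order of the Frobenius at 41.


The Frobenius at p in Gal(Q(zeta_n)/Q) = (Z/nZ)* is the class of p, so its order is ord_110(41), the smallest k >= 1 with 41^k = 1 mod 110.
n = 110 = 2 * 5 * 11, phi(110) = 40; the order divides phi(n).
Divisors of 40: 1, 2, 4, 5, 8, 10, 20, 40
Repeated squaring mod 110: 41^1 = 41, 41^2 = 31, 41^4 = 81, 41^8 = 71, 41^16 = 91, 41^32 = 31
Test divisors in increasing order:
  k=1: 41^1 = 41 mod 110
  k=2: 41^2 = 31 mod 110
  k=4: 41^4 = 81 mod 110
  k=5: 41^5 = 81 * 41 = 21 mod 110
  k=8: 41^8 = 71 mod 110
  k=10: 41^10 = 71 * 31 = 1 mod 110  <- first divisor giving 1
Order = 10

10


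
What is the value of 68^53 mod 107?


p = 107 is prime and the exponent is (p-1)/2 = 53, so by Euler's criterion 68^53 = (68/107) = +1 or -1 mod 107.
Compute by square-and-multiply:
  53 = 32 + 16 + 4 + 1 (binary 110101)
  Repeated squaring mod 107: 68^1 = 68, 68^2 = 23, 68^4 = 101, 68^8 = 36, 68^16 = 12, 68^32 = 37
  68^53 = 68^32 * 68^16 * 68^4 * 68^1 = 37 * 12 * 101 * 68 mod 107
    37 * 12 = 444 = 16 mod 107
    16 * 101 = 1616 = 11 mod 107
    11 * 68 = 748 = 106 mod 107
  68^53 = 106 mod 107
Result 106 = p - 1 = -1 mod 107: 68 is a quadratic non-residue mod 107. As a residue in [0, p-1] the value is 106.
68^53 mod 107 = 106

106


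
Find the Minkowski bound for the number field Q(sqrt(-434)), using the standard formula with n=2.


d = -434, d mod 4 = 2, so disc(K) = 4d = -1736; |disc(K)| = 1736
Imaginary quadratic field, so n = 2, s = r2 = 1, r1 = 0
M = (n!/n^n) * (4/pi)^s * sqrt(|disc(K)|) = (2!/2^2) * (4/pi)^1 * sqrt(1736)
= 0.5 * 1.273240 * 41.665333
= 26.5250

26.5250


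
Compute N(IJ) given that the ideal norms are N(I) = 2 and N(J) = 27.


N(IJ) = N(I) * N(J)
= 2 * 27
= 54

54


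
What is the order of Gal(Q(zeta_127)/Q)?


|Gal(Q(zeta_127)/Q)| = phi(127)
= 126

126


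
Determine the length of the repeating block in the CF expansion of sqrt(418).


Run the CF algorithm for sqrt(418).
a_0 = floor(sqrt(418)) = 20; set m_0=0, q_0=1.
Recurrence: m' = q*a - m,  q' = (d - m'^2)/q,  a' = floor((a_0 + m')/q').
  step 1: m=20, q=18, a=2
  step 2: m=16, q=9, a=4
  step 3: m=20, q=2, a=20
  step 4: m=20, q=9, a=4
  step 5: m=16, q=18, a=2
  step 6: m=20, q=1, a=40
a_6 = 2*a_0 = 40, so the period closes here.
sqrt(418) = [20; 2, 4, 20, 4, 2, 40]
Period length = 6

6


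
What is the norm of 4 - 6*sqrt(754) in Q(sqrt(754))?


N(a + b*sqrt(d)) = a^2 - d*b^2
= (4)^2 - (754)*(-6)^2
= 16 - 27144
= -27128

-27128


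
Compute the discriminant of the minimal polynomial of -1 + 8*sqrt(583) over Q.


The element -1 + 8*sqrt(583) has minimal polynomial:
x^2 + 2*x - 37311
Discriminant = (2)^2 - 4*(-37311)
= 4 + 149244
= 149248

149248


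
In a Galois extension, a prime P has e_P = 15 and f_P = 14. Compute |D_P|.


|D_P| = e * f
= 15 * 14
= 210

210


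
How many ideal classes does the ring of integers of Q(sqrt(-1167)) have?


K = Q(sqrt(-1167)). d mod 4 = 1, so D = disc(K) = d = -1167
h(K) equals the number of primitive reduced positive-definite forms (a, b, c) = a*x^2 + b*x*y + c*y^2 with b^2 - 4ac = D,
where reduced means |b| <= a <= c, with b >= 0 whenever |b| = a or a = c, and primitive means gcd(a, b, c) = 1.
Reduced forces 3a^2 <= |D| = 1167, so 1 <= a <= 19; b must have the parity of D, and c = (b^2 - D)/(4a) must be an integer >= a.
Enumerate a = 1..19, b in [-a, a]:
  a=1: (1, 1, 292)  [1]
  a=2: (2, -1, 146), (2, 1, 146)  [2]
  a=3: (3, 3, 98)  [1]
  a=4: (4, -1, 73), (4, 1, 73)  [2]
  a=5: none
  a=6: (6, -3, 49), (6, 3, 49)  [2]
  a=7: (7, -3, 42), (7, 3, 42)  [2]
  a=8: (8, -7, 38), (8, 7, 38)  [2]
  a=9..11: none
  a=12: (12, -9, 26), (12, 9, 26)  [2]
  a=13: (13, -9, 24), (13, 9, 24)  [2]
  a=14: (14, -11, 23), (14, -3, 21), (14, 3, 21), (14, 11, 23)  [4]
  a=15: none
  a=16: (16, -7, 19), (16, 7, 19)  [2]
  a=17..19: none
Total reduced forms: 1 + 2 + 1 + 2 + 2 + 2 + 2 + 2 + 2 + 4 + 2 = 22
h = 22

22


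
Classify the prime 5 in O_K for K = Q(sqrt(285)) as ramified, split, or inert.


K = Q(sqrt(285)). Since d mod 4 = 1, disc(K) = 285.
Check p | disc: 285 mod 5 = 0.
p divides disc, so p ramifies: (p) = P^2 with e=2, f=1, g=1.
Therefore p is ramified.

ramified


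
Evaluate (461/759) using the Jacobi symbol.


Compute (461/759) via quadratic reciprocity:
  reciprocity: (461/759) -> +(759/461)
  reduce: (298/461)
  pull out 2: (2/461) = -1  (since 461 mod 8 = 5)
  reciprocity: (149/461) -> +(461/149)
  reduce: (14/149)
  pull out 2: (2/149) = -1  (since 149 mod 8 = 5)
  reciprocity: (7/149) -> +(149/7)
  reduce: (2/7)
  pull out 2: (2/7) = +1  (since 7 mod 8 = 7)
  (1/7) = 1
Product of signs = 1

1


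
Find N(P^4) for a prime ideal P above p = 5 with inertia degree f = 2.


N(P^a) = p^(a*f)
= 5^(4*2)
= 5^8
= 390625

390625


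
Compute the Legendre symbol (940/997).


p = 997 is prime, so compute (940/997) with the reciprocity algorithm (Jacobi-symbol steps: pull out 2s via (2/n), flip via reciprocity, reduce):
  pull out 2: (2/997) = -1  (since 997 mod 8 = 5)
  pull out 2: (2/997) = -1  (since 997 mod 8 = 5)
  reciprocity: (235/997) -> +(997/235)
  reduce: (57/235)
  reciprocity: (57/235) -> +(235/57)
  reduce: (7/57)
  reciprocity: (7/57) -> +(57/7)
  reduce: (1/7)
  (1/7) = 1
Product of signs = 1
(940/997) = 1

1


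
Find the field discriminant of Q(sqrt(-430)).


For K = Q(sqrt(d)) with d squarefree: disc(K) = d if d = 1 mod 4, and disc(K) = 4d if d = 2 or 3 mod 4.
Here d = -430, and d mod 4 = 2.
d = 2 mod 4, not 1 (O_K = Z[sqrt(d)]), so disc(K) = 4d = 4 * (-430) = -1720

-1720


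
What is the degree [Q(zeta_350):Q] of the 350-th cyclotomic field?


The degree equals Euler's totient phi(350).
350 = 2 * 5^2 * 7
phi(350) = 120

120


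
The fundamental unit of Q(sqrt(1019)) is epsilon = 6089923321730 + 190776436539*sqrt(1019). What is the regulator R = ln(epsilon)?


epsilon = 6089923321730 + 190776436539*sqrt(1019)
= 1.2180e+13
R = ln(1.2180e+13)
= 30.1308

30.1308


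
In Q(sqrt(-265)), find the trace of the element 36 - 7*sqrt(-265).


Tr(a + b*sqrt(d)) = (a + b*sqrt(d)) + (a - b*sqrt(d)) = 2a
= 2 * (36)
= 72

72


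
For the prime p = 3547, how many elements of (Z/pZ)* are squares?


For prime p, the number of non-zero quadratic residues is (p-1)/2.
= (3547-1)/2
= 1773

1773


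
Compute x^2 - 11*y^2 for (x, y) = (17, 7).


x^2 - d*y^2
= 17^2 - 11*7^2
= 289 - 539
= -250

-250


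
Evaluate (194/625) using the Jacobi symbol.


Compute (194/625) via quadratic reciprocity:
  pull out 2: (2/625) = +1  (since 625 mod 8 = 1)
  reciprocity: (97/625) -> +(625/97)
  reduce: (43/97)
  reciprocity: (43/97) -> +(97/43)
  reduce: (11/43)
  reciprocity: (11/43) -> -(43/11)
  reduce: (10/11)
  pull out 2: (2/11) = -1  (since 11 mod 8 = 3)
  reciprocity: (5/11) -> +(11/5)
  reduce: (1/5)
  (1/5) = 1
Product of signs = 1

1


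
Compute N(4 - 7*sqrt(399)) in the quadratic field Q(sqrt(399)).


N(a + b*sqrt(d)) = a^2 - d*b^2
= (4)^2 - (399)*(-7)^2
= 16 - 19551
= -19535

-19535


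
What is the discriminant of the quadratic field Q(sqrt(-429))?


For K = Q(sqrt(d)) with d squarefree: disc(K) = d if d = 1 mod 4, and disc(K) = 4d if d = 2 or 3 mod 4.
Here d = -429, and d mod 4 = 3.
d = 3 mod 4, not 1 (O_K = Z[sqrt(d)]), so disc(K) = 4d = 4 * (-429) = -1716

-1716


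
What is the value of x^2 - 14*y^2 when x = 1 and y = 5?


x^2 - d*y^2
= 1^2 - 14*5^2
= 1 - 350
= -349

-349


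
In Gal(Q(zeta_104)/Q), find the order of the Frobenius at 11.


The Frobenius at p in Gal(Q(zeta_n)/Q) = (Z/nZ)* is the class of p, so its order is ord_104(11), the smallest k >= 1 with 11^k = 1 mod 104.
n = 104 = 2^3 * 13, phi(104) = 48; the order divides phi(n).
Divisors of 48: 1, 2, 3, 4, 6, 8, 12, 16, 24, 48
Repeated squaring mod 104: 11^1 = 11, 11^2 = 17, 11^4 = 81, 11^8 = 9, 11^16 = 81, 11^32 = 9
Test divisors in increasing order:
  k=1: 11^1 = 11 mod 104
  k=2: 11^2 = 17 mod 104
  k=3: 11^3 = 17 * 11 = 83 mod 104
  k=4: 11^4 = 81 mod 104
  k=6: 11^6 = 81 * 17 = 25 mod 104
  k=8: 11^8 = 9 mod 104
  k=12: 11^12 = 9 * 81 = 1 mod 104  <- first divisor giving 1
Order = 12

12


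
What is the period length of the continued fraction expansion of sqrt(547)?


Run the CF algorithm for sqrt(547).
a_0 = floor(sqrt(547)) = 23; set m_0=0, q_0=1.
Recurrence: m' = q*a - m,  q' = (d - m'^2)/q,  a' = floor((a_0 + m')/q').
  step 1: m=23, q=18, a=2
  step 2: m=13, q=21, a=1
  step 3: m=8, q=23, a=1
  step 4: m=15, q=14, a=2
  step 5: m=13, q=27, a=1
  step 6: m=14, q=13, a=2
  step 7: m=12, q=31, a=1
  step 8: m=19, q=6, a=7
  step 9: m=23, q=3, a=15
  step 10: m=22, q=21, a=2
  step 11: m=20, q=7, a=6
  step 12: m=22, q=9, a=5
  step 13: m=23, q=2, a=23
  step 14: m=23, q=9, a=5
  step 15: m=22, q=7, a=6
  step 16: m=20, q=21, a=2
  step 17: m=22, q=3, a=15
  step 18: m=23, q=6, a=7
  step 19: m=19, q=31, a=1
  step 20: m=12, q=13, a=2
  step 21: m=14, q=27, a=1
  step 22: m=13, q=14, a=2
  step 23: m=15, q=23, a=1
  step 24: m=8, q=21, a=1
  step 25: m=13, q=18, a=2
  step 26: m=23, q=1, a=46
a_26 = 2*a_0 = 46, so the period closes here.
sqrt(547) = [23; 2, 1, 1, 2, 1, 2, 1, 7, 15, 2, 6, 5, 23, 5, 6, 2, 15, 7, 1, 2, 1, 2, 1, 1, 2, 46]
Period length = 26

26


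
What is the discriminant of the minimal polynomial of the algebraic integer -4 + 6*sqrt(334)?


The element -4 + 6*sqrt(334) has minimal polynomial:
x^2 + 8*x - 12008
Discriminant = (8)^2 - 4*(-12008)
= 64 + 48032
= 48096

48096


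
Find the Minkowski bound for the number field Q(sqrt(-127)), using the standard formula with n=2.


d = -127, d mod 4 = 1, so disc(K) = d = -127; |disc(K)| = 127
Imaginary quadratic field, so n = 2, s = r2 = 1, r1 = 0
M = (n!/n^n) * (4/pi)^s * sqrt(|disc(K)|) = (2!/2^2) * (4/pi)^1 * sqrt(127)
= 0.5 * 1.273240 * 11.269428
= 7.1743

7.1743


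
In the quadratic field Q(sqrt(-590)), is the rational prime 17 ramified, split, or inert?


K = Q(sqrt(-590)). Since d mod 4 = 2, disc(K) = -2360.
Check p | disc: -2360 mod 17 = 3.
p does not divide disc. Compute Legendre symbol (d/p):
5^((17-1)/2) mod 17 = -1
(d/p) = -1, so p is inert: (p) stays prime with e=1, f=2, g=1.
Therefore p is inert.

inert


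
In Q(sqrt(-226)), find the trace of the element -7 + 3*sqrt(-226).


Tr(a + b*sqrt(d)) = (a + b*sqrt(d)) + (a - b*sqrt(d)) = 2a
= 2 * (-7)
= -14

-14


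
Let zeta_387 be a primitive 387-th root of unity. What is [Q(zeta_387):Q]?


The degree equals Euler's totient phi(387).
387 = 3^2 * 43
phi(387) = 252

252


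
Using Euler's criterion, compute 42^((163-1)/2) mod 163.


p = 163 is prime and the exponent is (p-1)/2 = 81, so by Euler's criterion 42^81 = (42/163) = +1 or -1 mod 163.
Compute by square-and-multiply:
  81 = 64 + 16 + 1 (binary 1010001)
  Repeated squaring mod 163: 42^1 = 42, 42^2 = 134, 42^4 = 26, 42^8 = 24, 42^16 = 87, 42^32 = 71, 42^64 = 151
  42^81 = 42^64 * 42^16 * 42^1 = 151 * 87 * 42 mod 163
    151 * 87 = 13137 = 97 mod 163
    97 * 42 = 4074 = 162 mod 163
  42^81 = 162 mod 163
Result 162 = p - 1 = -1 mod 163: 42 is a quadratic non-residue mod 163. As a residue in [0, p-1] the value is 162.
42^81 mod 163 = 162

162


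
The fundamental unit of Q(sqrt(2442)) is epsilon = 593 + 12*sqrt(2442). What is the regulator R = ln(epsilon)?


epsilon = 593 + 12*sqrt(2442)
= 1185.9992
R = ln(1185.9992)
= 7.0783

7.0783


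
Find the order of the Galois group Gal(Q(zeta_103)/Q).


|Gal(Q(zeta_103)/Q)| = phi(103)
= 102

102


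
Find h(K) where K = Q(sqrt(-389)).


K = Q(sqrt(-389)). d mod 4 = 3, so D = disc(K) = 4d = -1556
h(K) equals the number of primitive reduced positive-definite forms (a, b, c) = a*x^2 + b*x*y + c*y^2 with b^2 - 4ac = D,
where reduced means |b| <= a <= c, with b >= 0 whenever |b| = a or a = c, and primitive means gcd(a, b, c) = 1.
Reduced forces 3a^2 <= |D| = 1556, so 1 <= a <= 22; b must have the parity of D, and c = (b^2 - D)/(4a) must be an integer >= a.
Enumerate a = 1..22, b in [-a, a]:
  a=1: (1, 0, 389)  [1]
  a=2: (2, 2, 195)  [1]
  a=3: (3, -2, 130), (3, 2, 130)  [2]
  a=4: none
  a=5: (5, -2, 78), (5, 2, 78)  [2]
  a=6: (6, -2, 65), (6, 2, 65)  [2]
  a=7..8: none
  a=9: (9, -8, 45), (9, 8, 45)  [2]
  a=10: (10, -2, 39), (10, 2, 39)  [2]
  a=11..12: none
  a=13: (13, -2, 30), (13, 2, 30)  [2]
  a=14: none
  a=15: (15, -8, 27), (15, -2, 26), (15, 2, 26), (15, 8, 27)  [4]
  a=16: none
  a=17: (17, -12, 25), (17, 12, 25)  [2]
  a=18: (18, -10, 23), (18, 10, 23)  [2]
  a=19..22: none
Total reduced forms: 1 + 1 + 2 + 2 + 2 + 2 + 2 + 2 + 4 + 2 + 2 = 22
h = 22

22


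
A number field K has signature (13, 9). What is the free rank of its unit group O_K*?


By Dirichlet's unit theorem:
rank = r1 + r2 - 1
= 13 + 9 - 1
= 21

21


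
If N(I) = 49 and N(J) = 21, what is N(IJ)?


N(IJ) = N(I) * N(J)
= 49 * 21
= 1029

1029


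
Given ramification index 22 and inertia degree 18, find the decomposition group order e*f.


|D_P| = e * f
= 22 * 18
= 396

396


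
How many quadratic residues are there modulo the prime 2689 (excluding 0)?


For prime p, the number of non-zero quadratic residues is (p-1)/2.
= (2689-1)/2
= 1344

1344


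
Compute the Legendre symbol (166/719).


p = 719 is prime, so compute (166/719) with the reciprocity algorithm (Jacobi-symbol steps: pull out 2s via (2/n), flip via reciprocity, reduce):
  pull out 2: (2/719) = +1  (since 719 mod 8 = 7)
  reciprocity: (83/719) -> -(719/83)
  reduce: (55/83)
  reciprocity: (55/83) -> -(83/55)
  reduce: (28/55)
  pull out 2: (2/55) = +1  (since 55 mod 8 = 7)
  pull out 2: (2/55) = +1  (since 55 mod 8 = 7)
  reciprocity: (7/55) -> -(55/7)
  reduce: (6/7)
  pull out 2: (2/7) = +1  (since 7 mod 8 = 7)
  reciprocity: (3/7) -> -(7/3)
  reduce: (1/3)
  (1/3) = 1
Product of signs = 1
(166/719) = 1

1


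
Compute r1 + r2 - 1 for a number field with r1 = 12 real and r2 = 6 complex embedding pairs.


By Dirichlet's unit theorem:
rank = r1 + r2 - 1
= 12 + 6 - 1
= 17

17


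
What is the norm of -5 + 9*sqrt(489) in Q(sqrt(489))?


N(a + b*sqrt(d)) = a^2 - d*b^2
= (-5)^2 - (489)*(9)^2
= 25 - 39609
= -39584

-39584


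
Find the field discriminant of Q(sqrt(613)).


For K = Q(sqrt(d)) with d squarefree: disc(K) = d if d = 1 mod 4, and disc(K) = 4d if d = 2 or 3 mod 4.
Here d = 613, and d mod 4 = 1.
d = 1 mod 4 (O_K = Z[(1+sqrt(d))/2]), so disc(K) = d = 613

613


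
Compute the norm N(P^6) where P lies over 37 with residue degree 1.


N(P^a) = p^(a*f)
= 37^(6*1)
= 37^6
= 2565726409

2565726409


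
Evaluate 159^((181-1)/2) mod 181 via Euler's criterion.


p = 181 is prime and the exponent is (p-1)/2 = 90, so by Euler's criterion 159^90 = (159/181) = +1 or -1 mod 181.
Compute by square-and-multiply:
  90 = 64 + 16 + 8 + 2 (binary 1011010)
  Repeated squaring mod 181: 159^1 = 159, 159^2 = 122, 159^4 = 42, 159^8 = 135, 159^16 = 125, 159^32 = 59, 159^64 = 42
  159^90 = 159^64 * 159^16 * 159^8 * 159^2 = 42 * 125 * 135 * 122 mod 181
    42 * 125 = 5250 = 1 mod 181
    1 * 135 = 135 = 135 mod 181
    135 * 122 = 16470 = 180 mod 181
  159^90 = 180 mod 181
Result 180 = p - 1 = -1 mod 181: 159 is a quadratic non-residue mod 181. As a residue in [0, p-1] the value is 180.
159^90 mod 181 = 180

180


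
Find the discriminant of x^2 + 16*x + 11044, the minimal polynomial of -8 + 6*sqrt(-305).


The element -8 + 6*sqrt(-305) has minimal polynomial:
x^2 + 16*x + 11044
Discriminant = (16)^2 - 4*(11044)
= 256 - 44176
= -43920

-43920


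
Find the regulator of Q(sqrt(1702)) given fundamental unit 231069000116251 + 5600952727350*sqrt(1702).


epsilon = 231069000116251 + 5600952727350*sqrt(1702)
= 4.6214e+14
R = ln(4.6214e+14)
= 33.7669

33.7669


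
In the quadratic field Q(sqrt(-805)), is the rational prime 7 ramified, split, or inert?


K = Q(sqrt(-805)). Since d mod 4 = 3, disc(K) = -3220.
Check p | disc: -3220 mod 7 = 0.
p divides disc, so p ramifies: (p) = P^2 with e=2, f=1, g=1.
Therefore p is ramified.

ramified


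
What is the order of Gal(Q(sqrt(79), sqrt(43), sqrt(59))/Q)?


The 3 square roots of distinct primes are multiplicatively independent over Q,
so [K:Q] = 2^3 and Gal(K/Q) is isomorphic to (Z/2Z)^3.
|Gal| = 2^3 = 8

8


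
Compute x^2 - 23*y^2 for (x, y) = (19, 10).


x^2 - d*y^2
= 19^2 - 23*10^2
= 361 - 2300
= -1939

-1939


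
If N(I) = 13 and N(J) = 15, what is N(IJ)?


N(IJ) = N(I) * N(J)
= 13 * 15
= 195

195


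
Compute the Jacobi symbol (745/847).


Compute (745/847) via quadratic reciprocity:
  reciprocity: (745/847) -> +(847/745)
  reduce: (102/745)
  pull out 2: (2/745) = +1  (since 745 mod 8 = 1)
  reciprocity: (51/745) -> +(745/51)
  reduce: (31/51)
  reciprocity: (31/51) -> -(51/31)
  reduce: (20/31)
  pull out 2: (2/31) = +1  (since 31 mod 8 = 7)
  pull out 2: (2/31) = +1  (since 31 mod 8 = 7)
  reciprocity: (5/31) -> +(31/5)
  reduce: (1/5)
  (1/5) = 1
Product of signs = -1

-1


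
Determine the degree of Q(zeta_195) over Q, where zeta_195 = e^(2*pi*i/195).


The degree equals Euler's totient phi(195).
195 = 3 * 5 * 13
phi(195) = 96

96


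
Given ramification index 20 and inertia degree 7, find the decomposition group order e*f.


|D_P| = e * f
= 20 * 7
= 140

140


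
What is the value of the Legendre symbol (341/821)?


p = 821 is prime, so compute (341/821) with the reciprocity algorithm (Jacobi-symbol steps: pull out 2s via (2/n), flip via reciprocity, reduce):
  reciprocity: (341/821) -> +(821/341)
  reduce: (139/341)
  reciprocity: (139/341) -> +(341/139)
  reduce: (63/139)
  reciprocity: (63/139) -> -(139/63)
  reduce: (13/63)
  reciprocity: (13/63) -> +(63/13)
  reduce: (11/13)
  reciprocity: (11/13) -> +(13/11)
  reduce: (2/11)
  pull out 2: (2/11) = -1  (since 11 mod 8 = 3)
  (1/11) = 1
Product of signs = 1
(341/821) = 1

1


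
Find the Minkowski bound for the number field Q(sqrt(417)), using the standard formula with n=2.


d = 417, d mod 4 = 1, so disc(K) = d = 417; |disc(K)| = 417
Real quadratic field, so n = 2, s = r2 = 0, r1 = 2
M = (n!/n^n) * (4/pi)^s * sqrt(|disc(K)|) = (2!/2^2) * (4/pi)^0 * sqrt(417)
= 0.5 * 1.000000 * 20.420578
= 10.2103

10.2103


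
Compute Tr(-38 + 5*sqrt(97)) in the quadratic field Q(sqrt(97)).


Tr(a + b*sqrt(d)) = (a + b*sqrt(d)) + (a - b*sqrt(d)) = 2a
= 2 * (-38)
= -76

-76


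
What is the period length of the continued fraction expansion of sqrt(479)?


Run the CF algorithm for sqrt(479).
a_0 = floor(sqrt(479)) = 21; set m_0=0, q_0=1.
Recurrence: m' = q*a - m,  q' = (d - m'^2)/q,  a' = floor((a_0 + m')/q').
  step 1: m=21, q=38, a=1
  step 2: m=17, q=5, a=7
  step 3: m=18, q=31, a=1
  step 4: m=13, q=10, a=3
  step 5: m=17, q=19, a=2
  step 6: m=21, q=2, a=21
  step 7: m=21, q=19, a=2
  step 8: m=17, q=10, a=3
  step 9: m=13, q=31, a=1
  step 10: m=18, q=5, a=7
  step 11: m=17, q=38, a=1
  step 12: m=21, q=1, a=42
a_12 = 2*a_0 = 42, so the period closes here.
sqrt(479) = [21; 1, 7, 1, 3, 2, 21, 2, 3, 1, 7, 1, 42]
Period length = 12

12


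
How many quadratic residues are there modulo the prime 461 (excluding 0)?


For prime p, the number of non-zero quadratic residues is (p-1)/2.
= (461-1)/2
= 230

230


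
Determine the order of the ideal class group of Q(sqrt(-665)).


K = Q(sqrt(-665)). d mod 4 = 3, so D = disc(K) = 4d = -2660
h(K) equals the number of primitive reduced positive-definite forms (a, b, c) = a*x^2 + b*x*y + c*y^2 with b^2 - 4ac = D,
where reduced means |b| <= a <= c, with b >= 0 whenever |b| = a or a = c, and primitive means gcd(a, b, c) = 1.
Reduced forces 3a^2 <= |D| = 2660, so 1 <= a <= 29; b must have the parity of D, and c = (b^2 - D)/(4a) must be an integer >= a.
Enumerate a = 1..29, b in [-a, a]:
  a=1: (1, 0, 665)  [1]
  a=2: (2, 2, 333)  [1]
  a=3: (3, -2, 222), (3, 2, 222)  [2]
  a=4: none
  a=5: (5, 0, 133)  [1]
  a=6: (6, -2, 111), (6, 2, 111)  [2]
  a=7: (7, 0, 95)  [1]
  a=8: none
  a=9: (9, -2, 74), (9, 2, 74)  [2]
  a=10: (10, 10, 69)  [1]
  a=11..13: none
  a=14: (14, 14, 51)  [1]
  a=15: (15, -10, 46), (15, 10, 46)  [2]
  a=16: none
  a=17: (17, -14, 42), (17, 14, 42)  [2]
  a=18: (18, -2, 37), (18, 2, 37)  [2]
  a=19: (19, 0, 35)  [1]
  a=20: none
  a=21: (21, -14, 34), (21, 14, 34)  [2]
  a=22: none
  a=23: (23, -10, 30), (23, 10, 30)  [2]
  a=24..26: none
  a=27: (27, 16, 27)  [1]
  a=28..29: none
Total reduced forms: 1 + 1 + 2 + 1 + 2 + 1 + 2 + 1 + 1 + 2 + 2 + 2 + 1 + 2 + 2 + 1 = 24
h = 24

24


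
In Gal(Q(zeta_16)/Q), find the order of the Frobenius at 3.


The Frobenius at p in Gal(Q(zeta_n)/Q) = (Z/nZ)* is the class of p, so its order is ord_16(3), the smallest k >= 1 with 3^k = 1 mod 16.
n = 16 = 2^4, phi(16) = 8; the order divides phi(n).
Divisors of 8: 1, 2, 4, 8
Repeated squaring mod 16: 3^1 = 3, 3^2 = 9, 3^4 = 1, 3^8 = 1
Test divisors in increasing order:
  k=1: 3^1 = 3 mod 16
  k=2: 3^2 = 9 mod 16
  k=4: 3^4 = 1 mod 16  <- first divisor giving 1
Order = 4

4


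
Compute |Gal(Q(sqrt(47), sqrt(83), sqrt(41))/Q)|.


The 3 square roots of distinct primes are multiplicatively independent over Q,
so [K:Q] = 2^3 and Gal(K/Q) is isomorphic to (Z/2Z)^3.
|Gal| = 2^3 = 8

8


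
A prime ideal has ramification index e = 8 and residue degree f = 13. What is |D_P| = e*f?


|D_P| = e * f
= 8 * 13
= 104

104


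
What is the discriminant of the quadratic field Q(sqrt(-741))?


For K = Q(sqrt(d)) with d squarefree: disc(K) = d if d = 1 mod 4, and disc(K) = 4d if d = 2 or 3 mod 4.
Here d = -741, and d mod 4 = 3.
d = 3 mod 4, not 1 (O_K = Z[sqrt(d)]), so disc(K) = 4d = 4 * (-741) = -2964

-2964


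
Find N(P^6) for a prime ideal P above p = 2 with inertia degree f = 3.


N(P^a) = p^(a*f)
= 2^(6*3)
= 2^18
= 262144

262144


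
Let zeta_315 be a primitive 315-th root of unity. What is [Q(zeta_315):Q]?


The degree equals Euler's totient phi(315).
315 = 3^2 * 5 * 7
phi(315) = 144

144


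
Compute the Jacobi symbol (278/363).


Compute (278/363) via quadratic reciprocity:
  pull out 2: (2/363) = -1  (since 363 mod 8 = 3)
  reciprocity: (139/363) -> -(363/139)
  reduce: (85/139)
  reciprocity: (85/139) -> +(139/85)
  reduce: (54/85)
  pull out 2: (2/85) = -1  (since 85 mod 8 = 5)
  reciprocity: (27/85) -> +(85/27)
  reduce: (4/27)
  pull out 2: (2/27) = -1  (since 27 mod 8 = 3)
  pull out 2: (2/27) = -1  (since 27 mod 8 = 3)
  (1/27) = 1
Product of signs = -1

-1


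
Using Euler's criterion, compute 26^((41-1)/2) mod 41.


p = 41 is prime and the exponent is (p-1)/2 = 20, so by Euler's criterion 26^20 = (26/41) = +1 or -1 mod 41.
Compute by square-and-multiply:
  20 = 16 + 4 (binary 10100)
  Repeated squaring mod 41: 26^1 = 26, 26^2 = 20, 26^4 = 31, 26^8 = 18, 26^16 = 37
  26^20 = 26^16 * 26^4 = 37 * 31 mod 41
    37 * 31 = 1147 = 40 mod 41
  26^20 = 40 mod 41
Result 40 = p - 1 = -1 mod 41: 26 is a quadratic non-residue mod 41. As a residue in [0, p-1] the value is 40.
26^20 mod 41 = 40

40


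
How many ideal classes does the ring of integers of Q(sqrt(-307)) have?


K = Q(sqrt(-307)). d mod 4 = 1, so D = disc(K) = d = -307
h(K) equals the number of primitive reduced positive-definite forms (a, b, c) = a*x^2 + b*x*y + c*y^2 with b^2 - 4ac = D,
where reduced means |b| <= a <= c, with b >= 0 whenever |b| = a or a = c, and primitive means gcd(a, b, c) = 1.
Reduced forces 3a^2 <= |D| = 307, so 1 <= a <= 10; b must have the parity of D, and c = (b^2 - D)/(4a) must be an integer >= a.
Enumerate a = 1..10, b in [-a, a]:
  a=1: (1, 1, 77)  [1]
  a=2..6: none
  a=7: (7, -1, 11), (7, 1, 11)  [2]
  a=8..10: none
Total reduced forms: 1 + 2 = 3
h = 3

3


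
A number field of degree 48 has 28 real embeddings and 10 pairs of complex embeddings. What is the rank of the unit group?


By Dirichlet's unit theorem:
rank = r1 + r2 - 1
= 28 + 10 - 1
= 37

37


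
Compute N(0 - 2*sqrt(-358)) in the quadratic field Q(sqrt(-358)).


N(a + b*sqrt(d)) = a^2 - d*b^2
= (0)^2 - (-358)*(-2)^2
= 0 + 1432
= 1432

1432


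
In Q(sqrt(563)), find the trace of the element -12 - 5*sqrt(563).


Tr(a + b*sqrt(d)) = (a + b*sqrt(d)) + (a - b*sqrt(d)) = 2a
= 2 * (-12)
= -24

-24


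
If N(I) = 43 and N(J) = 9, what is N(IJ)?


N(IJ) = N(I) * N(J)
= 43 * 9
= 387

387


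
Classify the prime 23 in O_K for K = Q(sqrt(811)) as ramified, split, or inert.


K = Q(sqrt(811)). Since d mod 4 = 3, disc(K) = 3244.
Check p | disc: 3244 mod 23 = 1.
p does not divide disc. Compute Legendre symbol (d/p):
6^((23-1)/2) mod 23 = 1
(d/p) = 1, so p splits: (p) = P*P' with e=1, f=1, g=2.
Therefore p is split.

split


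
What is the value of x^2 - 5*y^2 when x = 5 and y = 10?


x^2 - d*y^2
= 5^2 - 5*10^2
= 25 - 500
= -475

-475


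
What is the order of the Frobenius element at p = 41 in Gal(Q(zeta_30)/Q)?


The Frobenius at p in Gal(Q(zeta_n)/Q) = (Z/nZ)* is the class of p, so its order is ord_30(41), the smallest k >= 1 with 41^k = 1 mod 30.
n = 30 = 2 * 3 * 5, phi(30) = 8; the order divides phi(n).
Divisors of 8: 1, 2, 4, 8
Repeated squaring mod 30: 41^1 = 11, 41^2 = 1, 41^4 = 1, 41^8 = 1
Test divisors in increasing order:
  k=1: 41^1 = 11 mod 30
  k=2: 41^2 = 1 mod 30  <- first divisor giving 1
Order = 2

2


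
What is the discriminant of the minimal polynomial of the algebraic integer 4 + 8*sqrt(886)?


The element 4 + 8*sqrt(886) has minimal polynomial:
x^2 - 8*x - 56688
Discriminant = (-8)^2 - 4*(-56688)
= 64 + 226752
= 226816

226816


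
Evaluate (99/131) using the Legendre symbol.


p = 131 is prime, so compute (99/131) with the reciprocity algorithm (Jacobi-symbol steps: pull out 2s via (2/n), flip via reciprocity, reduce):
  reciprocity: (99/131) -> -(131/99)
  reduce: (32/99)
  pull out 2: (2/99) = -1  (since 99 mod 8 = 3)
  pull out 2: (2/99) = -1  (since 99 mod 8 = 3)
  pull out 2: (2/99) = -1  (since 99 mod 8 = 3)
  pull out 2: (2/99) = -1  (since 99 mod 8 = 3)
  pull out 2: (2/99) = -1  (since 99 mod 8 = 3)
  (1/99) = 1
Product of signs = 1
(99/131) = 1

1


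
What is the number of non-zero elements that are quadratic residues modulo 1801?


For prime p, the number of non-zero quadratic residues is (p-1)/2.
= (1801-1)/2
= 900

900


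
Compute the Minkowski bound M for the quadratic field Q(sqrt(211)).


d = 211, d mod 4 = 3, so disc(K) = 4d = 844; |disc(K)| = 844
Real quadratic field, so n = 2, s = r2 = 0, r1 = 2
M = (n!/n^n) * (4/pi)^s * sqrt(|disc(K)|) = (2!/2^2) * (4/pi)^0 * sqrt(844)
= 0.5 * 1.000000 * 29.051678
= 14.5258

14.5258


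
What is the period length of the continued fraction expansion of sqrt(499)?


Run the CF algorithm for sqrt(499).
a_0 = floor(sqrt(499)) = 22; set m_0=0, q_0=1.
Recurrence: m' = q*a - m,  q' = (d - m'^2)/q,  a' = floor((a_0 + m')/q').
  step 1: m=22, q=15, a=2
  step 2: m=8, q=29, a=1
  step 3: m=21, q=2, a=21
  step 4: m=21, q=29, a=1
  step 5: m=8, q=15, a=2
  step 6: m=22, q=1, a=44
a_6 = 2*a_0 = 44, so the period closes here.
sqrt(499) = [22; 2, 1, 21, 1, 2, 44]
Period length = 6

6


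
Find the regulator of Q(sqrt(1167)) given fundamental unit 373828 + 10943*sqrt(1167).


epsilon = 373828 + 10943*sqrt(1167)
= 747656.0000
R = ln(747656.0000)
= 13.5247

13.5247


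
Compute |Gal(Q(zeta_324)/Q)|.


|Gal(Q(zeta_324)/Q)| = phi(324)
= 108

108


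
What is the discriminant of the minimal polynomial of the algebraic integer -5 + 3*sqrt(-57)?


The element -5 + 3*sqrt(-57) has minimal polynomial:
x^2 + 10*x + 538
Discriminant = (10)^2 - 4*(538)
= 100 - 2152
= -2052

-2052


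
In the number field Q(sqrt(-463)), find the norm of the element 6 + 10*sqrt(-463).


N(a + b*sqrt(d)) = a^2 - d*b^2
= (6)^2 - (-463)*(10)^2
= 36 + 46300
= 46336

46336


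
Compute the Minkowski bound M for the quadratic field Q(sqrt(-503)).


d = -503, d mod 4 = 1, so disc(K) = d = -503; |disc(K)| = 503
Imaginary quadratic field, so n = 2, s = r2 = 1, r1 = 0
M = (n!/n^n) * (4/pi)^s * sqrt(|disc(K)|) = (2!/2^2) * (4/pi)^1 * sqrt(503)
= 0.5 * 1.273240 * 22.427661
= 14.2779

14.2779


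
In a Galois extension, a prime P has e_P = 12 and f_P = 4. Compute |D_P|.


|D_P| = e * f
= 12 * 4
= 48

48


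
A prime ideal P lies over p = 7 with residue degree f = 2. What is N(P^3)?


N(P^a) = p^(a*f)
= 7^(3*2)
= 7^6
= 117649

117649


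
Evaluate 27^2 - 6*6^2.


x^2 - d*y^2
= 27^2 - 6*6^2
= 729 - 216
= 513

513


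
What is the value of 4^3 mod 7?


p = 7 is prime and the exponent is (p-1)/2 = 3, so by Euler's criterion 4^3 = (4/7) = +1 or -1 mod 7.
Compute by square-and-multiply:
  3 = 2 + 1 (binary 11)
  Repeated squaring mod 7: 4^1 = 4, 4^2 = 2
  4^3 = 4^2 * 4^1 = 2 * 4 mod 7
    2 * 4 = 8 = 1 mod 7
  4^3 = 1 mod 7
Result 1: 4 is a quadratic residue mod 7.
4^3 mod 7 = 1

1


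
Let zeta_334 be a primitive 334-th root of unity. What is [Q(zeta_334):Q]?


The degree equals Euler's totient phi(334).
334 = 2 * 167
phi(334) = 166

166


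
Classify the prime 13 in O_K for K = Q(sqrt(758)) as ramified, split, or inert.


K = Q(sqrt(758)). Since d mod 4 = 2, disc(K) = 3032.
Check p | disc: 3032 mod 13 = 3.
p does not divide disc. Compute Legendre symbol (d/p):
4^((13-1)/2) mod 13 = 1
(d/p) = 1, so p splits: (p) = P*P' with e=1, f=1, g=2.
Therefore p is split.

split


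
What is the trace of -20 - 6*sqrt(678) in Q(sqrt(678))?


Tr(a + b*sqrt(d)) = (a + b*sqrt(d)) + (a - b*sqrt(d)) = 2a
= 2 * (-20)
= -40

-40


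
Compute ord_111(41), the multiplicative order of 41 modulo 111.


We want ord_111(41), the smallest k >= 1 with 41^k = 1 mod 111.
n = 111 = 3 * 37, phi(111) = 72; the order divides phi(n).
Divisors of 72: 1, 2, 3, 4, 6, 8, 9, 12, 18, 24, 36, 72
Repeated squaring mod 111: 41^1 = 41, 41^2 = 16, 41^4 = 34, 41^8 = 46, 41^16 = 7, 41^32 = 49, 41^64 = 70
Test divisors in increasing order:
  k=1: 41^1 = 41 mod 111
  k=2: 41^2 = 16 mod 111
  k=3: 41^3 = 16 * 41 = 101 mod 111
  k=4: 41^4 = 34 mod 111
  k=6: 41^6 = 34 * 16 = 100 mod 111
  k=8: 41^8 = 46 mod 111
  k=9: 41^9 = 46 * 41 = 110 mod 111
  k=12: 41^12 = 46 * 34 = 10 mod 111
  k=18: 41^18 = 7 * 16 = 1 mod 111  <- first divisor giving 1
Order = 18

18


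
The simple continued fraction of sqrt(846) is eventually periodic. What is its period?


Run the CF algorithm for sqrt(846).
a_0 = floor(sqrt(846)) = 29; set m_0=0, q_0=1.
Recurrence: m' = q*a - m,  q' = (d - m'^2)/q,  a' = floor((a_0 + m')/q').
  step 1: m=29, q=5, a=11
  step 2: m=26, q=34, a=1
  step 3: m=8, q=23, a=1
  step 4: m=15, q=27, a=1
  step 5: m=12, q=26, a=1
  step 6: m=14, q=25, a=1
  step 7: m=11, q=29, a=1
  step 8: m=18, q=18, a=2
  step 9: m=18, q=29, a=1
  step 10: m=11, q=25, a=1
  step 11: m=14, q=26, a=1
  step 12: m=12, q=27, a=1
  step 13: m=15, q=23, a=1
  step 14: m=8, q=34, a=1
  step 15: m=26, q=5, a=11
  step 16: m=29, q=1, a=58
a_16 = 2*a_0 = 58, so the period closes here.
sqrt(846) = [29; 11, 1, 1, 1, 1, 1, 1, 2, 1, 1, 1, 1, 1, 1, 11, 58]
Period length = 16

16


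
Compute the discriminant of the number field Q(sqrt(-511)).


For K = Q(sqrt(d)) with d squarefree: disc(K) = d if d = 1 mod 4, and disc(K) = 4d if d = 2 or 3 mod 4.
Here d = -511, and d mod 4 = 1.
d = 1 mod 4 (O_K = Z[(1+sqrt(d))/2]), so disc(K) = d = -511

-511


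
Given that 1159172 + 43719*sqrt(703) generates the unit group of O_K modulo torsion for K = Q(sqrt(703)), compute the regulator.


epsilon = 1159172 + 43719*sqrt(703)
= 2.3183e+06
R = ln(2.3183e+06)
= 14.6564

14.6564


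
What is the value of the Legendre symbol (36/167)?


p = 167 is prime, so compute (36/167) with the reciprocity algorithm (Jacobi-symbol steps: pull out 2s via (2/n), flip via reciprocity, reduce):
  pull out 2: (2/167) = +1  (since 167 mod 8 = 7)
  pull out 2: (2/167) = +1  (since 167 mod 8 = 7)
  reciprocity: (9/167) -> +(167/9)
  reduce: (5/9)
  reciprocity: (5/9) -> +(9/5)
  reduce: (4/5)
  pull out 2: (2/5) = -1  (since 5 mod 8 = 5)
  pull out 2: (2/5) = -1  (since 5 mod 8 = 5)
  (1/5) = 1
Product of signs = 1
(36/167) = 1

1


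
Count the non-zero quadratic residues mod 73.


For prime p, the number of non-zero quadratic residues is (p-1)/2.
= (73-1)/2
= 36

36


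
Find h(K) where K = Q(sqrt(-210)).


K = Q(sqrt(-210)). d mod 4 = 2, so D = disc(K) = 4d = -840
h(K) equals the number of primitive reduced positive-definite forms (a, b, c) = a*x^2 + b*x*y + c*y^2 with b^2 - 4ac = D,
where reduced means |b| <= a <= c, with b >= 0 whenever |b| = a or a = c, and primitive means gcd(a, b, c) = 1.
Reduced forces 3a^2 <= |D| = 840, so 1 <= a <= 16; b must have the parity of D, and c = (b^2 - D)/(4a) must be an integer >= a.
Enumerate a = 1..16, b in [-a, a]:
  a=1: (1, 0, 210)  [1]
  a=2: (2, 0, 105)  [1]
  a=3: (3, 0, 70)  [1]
  a=4: none
  a=5: (5, 0, 42)  [1]
  a=6: (6, 0, 35)  [1]
  a=7: (7, 0, 30)  [1]
  a=8..9: none
  a=10: (10, 0, 21)  [1]
  a=11..13: none
  a=14: (14, 0, 15)  [1]
  a=15..16: none
Total reduced forms: 1 + 1 + 1 + 1 + 1 + 1 + 1 + 1 = 8
h = 8

8


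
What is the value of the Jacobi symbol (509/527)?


Compute (509/527) via quadratic reciprocity:
  reciprocity: (509/527) -> +(527/509)
  reduce: (18/509)
  pull out 2: (2/509) = -1  (since 509 mod 8 = 5)
  reciprocity: (9/509) -> +(509/9)
  reduce: (5/9)
  reciprocity: (5/9) -> +(9/5)
  reduce: (4/5)
  pull out 2: (2/5) = -1  (since 5 mod 8 = 5)
  pull out 2: (2/5) = -1  (since 5 mod 8 = 5)
  (1/5) = 1
Product of signs = -1

-1


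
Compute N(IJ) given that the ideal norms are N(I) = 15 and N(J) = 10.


N(IJ) = N(I) * N(J)
= 15 * 10
= 150

150


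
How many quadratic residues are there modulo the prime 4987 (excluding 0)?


For prime p, the number of non-zero quadratic residues is (p-1)/2.
= (4987-1)/2
= 2493

2493


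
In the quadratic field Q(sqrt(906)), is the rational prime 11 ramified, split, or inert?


K = Q(sqrt(906)). Since d mod 4 = 2, disc(K) = 3624.
Check p | disc: 3624 mod 11 = 5.
p does not divide disc. Compute Legendre symbol (d/p):
4^((11-1)/2) mod 11 = 1
(d/p) = 1, so p splits: (p) = P*P' with e=1, f=1, g=2.
Therefore p is split.

split


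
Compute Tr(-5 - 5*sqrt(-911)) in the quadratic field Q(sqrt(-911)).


Tr(a + b*sqrt(d)) = (a + b*sqrt(d)) + (a - b*sqrt(d)) = 2a
= 2 * (-5)
= -10

-10


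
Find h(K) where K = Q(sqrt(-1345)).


K = Q(sqrt(-1345)). d mod 4 = 3, so D = disc(K) = 4d = -5380
h(K) equals the number of primitive reduced positive-definite forms (a, b, c) = a*x^2 + b*x*y + c*y^2 with b^2 - 4ac = D,
where reduced means |b| <= a <= c, with b >= 0 whenever |b| = a or a = c, and primitive means gcd(a, b, c) = 1.
Reduced forces 3a^2 <= |D| = 5380, so 1 <= a <= 42; b must have the parity of D, and c = (b^2 - D)/(4a) must be an integer >= a.
Enumerate a = 1..42, b in [-a, a]:
  a=1: (1, 0, 1345)  [1]
  a=2: (2, 2, 673)  [1]
  a=3..4: none
  a=5: (5, 0, 269)  [1]
  a=6..9: none
  a=10: (10, 10, 137)  [1]
  a=11..16: none
  a=17: (17, -14, 82), (17, 14, 82)  [2]
  a=18: none
  a=19: (19, -4, 71), (19, 4, 71)  [2]
  a=20..22: none
  a=23: (23, -18, 62), (23, 18, 62)  [2]
  a=24..30: none
  a=31: (31, -18, 46), (31, 18, 46)  [2]
  a=32..33: none
  a=34: (34, -14, 41), (34, 14, 41)  [2]
  a=35..37: none
  a=38: (38, -34, 43), (38, 34, 43)  [2]
  a=39..42: none
Total reduced forms: 1 + 1 + 1 + 1 + 2 + 2 + 2 + 2 + 2 + 2 = 16
h = 16

16


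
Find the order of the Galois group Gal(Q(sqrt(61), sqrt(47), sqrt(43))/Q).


The 3 square roots of distinct primes are multiplicatively independent over Q,
so [K:Q] = 2^3 and Gal(K/Q) is isomorphic to (Z/2Z)^3.
|Gal| = 2^3 = 8

8


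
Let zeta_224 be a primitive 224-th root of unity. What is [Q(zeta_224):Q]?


The degree equals Euler's totient phi(224).
224 = 2^5 * 7
phi(224) = 96

96


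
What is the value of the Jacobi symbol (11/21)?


Compute (11/21) via quadratic reciprocity:
  reciprocity: (11/21) -> +(21/11)
  reduce: (10/11)
  pull out 2: (2/11) = -1  (since 11 mod 8 = 3)
  reciprocity: (5/11) -> +(11/5)
  reduce: (1/5)
  (1/5) = 1
Product of signs = -1

-1


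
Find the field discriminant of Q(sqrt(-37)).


For K = Q(sqrt(d)) with d squarefree: disc(K) = d if d = 1 mod 4, and disc(K) = 4d if d = 2 or 3 mod 4.
Here d = -37, and d mod 4 = 3.
d = 3 mod 4, not 1 (O_K = Z[sqrt(d)]), so disc(K) = 4d = 4 * (-37) = -148

-148


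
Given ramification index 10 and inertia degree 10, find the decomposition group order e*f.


|D_P| = e * f
= 10 * 10
= 100

100


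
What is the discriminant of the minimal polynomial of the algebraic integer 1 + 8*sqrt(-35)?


The element 1 + 8*sqrt(-35) has minimal polynomial:
x^2 - 2*x + 2241
Discriminant = (-2)^2 - 4*(2241)
= 4 - 8964
= -8960

-8960


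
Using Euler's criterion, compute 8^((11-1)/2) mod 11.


p = 11 is prime and the exponent is (p-1)/2 = 5, so by Euler's criterion 8^5 = (8/11) = +1 or -1 mod 11.
Compute by square-and-multiply:
  5 = 4 + 1 (binary 101)
  Repeated squaring mod 11: 8^1 = 8, 8^2 = 9, 8^4 = 4
  8^5 = 8^4 * 8^1 = 4 * 8 mod 11
    4 * 8 = 32 = 10 mod 11
  8^5 = 10 mod 11
Result 10 = p - 1 = -1 mod 11: 8 is a quadratic non-residue mod 11. As a residue in [0, p-1] the value is 10.
8^5 mod 11 = 10

10


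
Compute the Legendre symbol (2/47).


p = 47 is prime, so compute (2/47) with the reciprocity algorithm (Jacobi-symbol steps: pull out 2s via (2/n), flip via reciprocity, reduce):
  pull out 2: (2/47) = +1  (since 47 mod 8 = 7)
  (1/47) = 1
Product of signs = 1
(2/47) = 1

1


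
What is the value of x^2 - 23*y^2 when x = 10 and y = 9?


x^2 - d*y^2
= 10^2 - 23*9^2
= 100 - 1863
= -1763

-1763


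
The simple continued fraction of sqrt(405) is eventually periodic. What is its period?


Run the CF algorithm for sqrt(405).
a_0 = floor(sqrt(405)) = 20; set m_0=0, q_0=1.
Recurrence: m' = q*a - m,  q' = (d - m'^2)/q,  a' = floor((a_0 + m')/q').
  step 1: m=20, q=5, a=8
  step 2: m=20, q=1, a=40
a_2 = 2*a_0 = 40, so the period closes here.
sqrt(405) = [20; 8, 40]
Period length = 2

2


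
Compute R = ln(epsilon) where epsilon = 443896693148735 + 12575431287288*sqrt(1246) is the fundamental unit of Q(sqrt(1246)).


epsilon = 443896693148735 + 12575431287288*sqrt(1246)
= 8.8779e+14
R = ln(8.8779e+14)
= 34.4198

34.4198


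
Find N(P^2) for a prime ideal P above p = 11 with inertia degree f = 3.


N(P^a) = p^(a*f)
= 11^(2*3)
= 11^6
= 1771561

1771561


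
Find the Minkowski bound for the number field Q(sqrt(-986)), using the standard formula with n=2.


d = -986, d mod 4 = 2, so disc(K) = 4d = -3944; |disc(K)| = 3944
Imaginary quadratic field, so n = 2, s = r2 = 1, r1 = 0
M = (n!/n^n) * (4/pi)^s * sqrt(|disc(K)|) = (2!/2^2) * (4/pi)^1 * sqrt(3944)
= 0.5 * 1.273240 * 62.801274
= 39.9805

39.9805


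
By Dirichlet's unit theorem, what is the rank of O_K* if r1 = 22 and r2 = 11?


By Dirichlet's unit theorem:
rank = r1 + r2 - 1
= 22 + 11 - 1
= 32

32


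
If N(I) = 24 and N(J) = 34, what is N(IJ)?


N(IJ) = N(I) * N(J)
= 24 * 34
= 816

816


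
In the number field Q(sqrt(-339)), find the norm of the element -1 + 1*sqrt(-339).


N(a + b*sqrt(d)) = a^2 - d*b^2
= (-1)^2 - (-339)*(1)^2
= 1 + 339
= 340

340


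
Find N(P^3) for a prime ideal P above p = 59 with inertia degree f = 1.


N(P^a) = p^(a*f)
= 59^(3*1)
= 59^3
= 205379

205379


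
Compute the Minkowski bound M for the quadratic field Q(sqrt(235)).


d = 235, d mod 4 = 3, so disc(K) = 4d = 940; |disc(K)| = 940
Real quadratic field, so n = 2, s = r2 = 0, r1 = 2
M = (n!/n^n) * (4/pi)^s * sqrt(|disc(K)|) = (2!/2^2) * (4/pi)^0 * sqrt(940)
= 0.5 * 1.000000 * 30.659419
= 15.3297

15.3297


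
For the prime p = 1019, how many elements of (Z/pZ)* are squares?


For prime p, the number of non-zero quadratic residues is (p-1)/2.
= (1019-1)/2
= 509

509


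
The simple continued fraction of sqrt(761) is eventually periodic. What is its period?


Run the CF algorithm for sqrt(761).
a_0 = floor(sqrt(761)) = 27; set m_0=0, q_0=1.
Recurrence: m' = q*a - m,  q' = (d - m'^2)/q,  a' = floor((a_0 + m')/q').
  step 1: m=27, q=32, a=1
  step 2: m=5, q=23, a=1
  step 3: m=18, q=19, a=2
  step 4: m=20, q=19, a=2
  step 5: m=18, q=23, a=1
  step 6: m=5, q=32, a=1
  step 7: m=27, q=1, a=54
a_7 = 2*a_0 = 54, so the period closes here.
sqrt(761) = [27; 1, 1, 2, 2, 1, 1, 54]
Period length = 7

7
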